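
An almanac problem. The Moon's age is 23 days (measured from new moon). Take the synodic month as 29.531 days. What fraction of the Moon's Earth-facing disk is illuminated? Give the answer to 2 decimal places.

Elongation θ = 360° × 23/29.531 ≈ 280.4°.
cos 280.4° = 0.180, so f = (1 − 0.180)/2 = 0.410.

0.41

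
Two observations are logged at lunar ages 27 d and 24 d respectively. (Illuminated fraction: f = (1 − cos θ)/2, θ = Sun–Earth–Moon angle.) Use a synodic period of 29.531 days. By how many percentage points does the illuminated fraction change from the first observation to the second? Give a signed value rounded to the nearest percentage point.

First observation: θ = 360°·27/29.531 = 329.1°, so f = 0.071.
Second observation: θ = 292.6°, f = 0.308.
Δf = 0.308 − 0.071 = +0.237, i.e. +24 pp.

+24 pp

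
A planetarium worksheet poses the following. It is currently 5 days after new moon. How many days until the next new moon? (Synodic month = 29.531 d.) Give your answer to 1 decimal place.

24.5 days

The next new moon completes the synodic month: 29.531 − 5 = 24.531 days.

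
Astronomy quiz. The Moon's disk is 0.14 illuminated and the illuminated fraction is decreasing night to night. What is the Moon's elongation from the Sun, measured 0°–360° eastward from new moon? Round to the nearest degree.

316°

Invert f = (1 − cos θ)/2 to get cos θ = 1 − 2(0.14) = 0.720, hence θ₀ = arccos 0.720 = 43.9°.
A waning Moon lies in 180°–360°, so θ = 360° − 43.9° = 316.1°.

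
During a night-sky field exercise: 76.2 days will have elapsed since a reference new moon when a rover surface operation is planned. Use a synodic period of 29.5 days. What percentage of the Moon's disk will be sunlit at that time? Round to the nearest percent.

93%

76.2/29.5 = 2.583 lunations, so 2 complete cycles and 17.20 d into the next.
The Moon has covered 17.20/29.5 of its cycle, so θ ≈ 360° × 17.20/29.5 = 209.9°.
cos 209.9° = (-0.867), so f = (1 − (-0.867))/2 = 0.933, so 93%.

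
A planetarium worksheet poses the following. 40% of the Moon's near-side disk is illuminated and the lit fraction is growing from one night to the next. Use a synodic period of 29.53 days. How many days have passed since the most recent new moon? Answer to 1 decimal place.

Invert f = (1 − cos θ)/2 to get cos θ = 1 − 2(0.40) = 0.200, hence θ₀ = arccos 0.200 = 78.5°.
Before full moon the principal value applies: θ = 78.5°.
Age = 29.53 × 78.5°/360° ≈ 6.44 days.

6.4 days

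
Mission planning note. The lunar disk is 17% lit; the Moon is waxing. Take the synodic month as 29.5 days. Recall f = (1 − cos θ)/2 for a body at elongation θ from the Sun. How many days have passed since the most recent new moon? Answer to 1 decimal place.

cos θ = 1 − 2f = 0.660, giving a principal value of 48.7°.
The Moon is waxing (0°–180°), so θ = 48.7° directly.
That fraction of the synodic month is 48.7/360 × 29.5 d ≈ 3.99 d.

4.0 days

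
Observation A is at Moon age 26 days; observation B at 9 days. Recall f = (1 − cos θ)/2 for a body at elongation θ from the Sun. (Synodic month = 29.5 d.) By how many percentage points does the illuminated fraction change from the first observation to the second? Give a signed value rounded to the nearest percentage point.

First observation: θ = 360°·26/29.5 = 317.3°, so f = 0.133.
Second observation: θ = 109.8°, f = 0.670.
Δf = 0.670 − 0.133 = +0.537, i.e. +54 pp.

+54 pp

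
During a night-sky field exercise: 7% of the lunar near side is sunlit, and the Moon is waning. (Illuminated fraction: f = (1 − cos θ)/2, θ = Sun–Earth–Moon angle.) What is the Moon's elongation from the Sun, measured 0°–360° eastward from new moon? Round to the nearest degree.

cos θ = 1 − 2f = 0.860, giving a principal value of 30.7°.
Since the Moon is past full (waning), take the reflex angle: θ = 360° − 30.7° = 329.3°.

329°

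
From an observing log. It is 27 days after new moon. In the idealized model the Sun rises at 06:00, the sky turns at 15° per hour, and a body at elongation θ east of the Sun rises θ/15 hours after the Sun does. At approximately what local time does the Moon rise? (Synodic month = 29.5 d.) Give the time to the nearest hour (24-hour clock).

The Moon has covered 27/29.5 of its cycle, so θ ≈ 360° × 27/29.5 = 329.5°.
Delay after the Sun = 329.5° / (15°/h) ≈ 21.97 h.
06:00 + 21.97 h ≈ 03:58 → 04:00 to the nearest hour.

04:00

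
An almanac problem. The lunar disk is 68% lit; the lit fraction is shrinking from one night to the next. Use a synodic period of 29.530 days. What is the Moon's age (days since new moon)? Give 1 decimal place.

cos θ = 1 − 2f = -0.360, giving a principal value of 111.1°.
Since the Moon is past full (waning), take the reflex angle: θ = 360° − 111.1° = 248.9°.
That fraction of the synodic month is 248.9/360 × 29.530 d ≈ 20.42 d.

20.4 days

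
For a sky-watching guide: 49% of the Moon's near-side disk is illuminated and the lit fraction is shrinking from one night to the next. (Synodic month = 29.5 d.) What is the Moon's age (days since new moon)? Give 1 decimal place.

Invert f = (1 − cos θ)/2 to get cos θ = 1 − 2(0.49) = 0.020, hence θ₀ = arccos 0.020 = 88.9°.
Waning ⇒ past full, so θ = 360° − 88.9° = 271.1°.
Age = 29.5 × 271.1°/360° ≈ 22.22 days.

22.2 days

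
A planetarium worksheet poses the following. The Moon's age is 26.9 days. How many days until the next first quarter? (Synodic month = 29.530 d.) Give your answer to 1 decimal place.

First quarter is 0.25 of the way through the cycle: age 0.25 × 29.530 = 7.383 d.
Already past this cycle's first quarter; the next is at 7.383 + 29.530 = 36.913 d, so 36.913 − 26.9 = 10.013 days.

10.0 days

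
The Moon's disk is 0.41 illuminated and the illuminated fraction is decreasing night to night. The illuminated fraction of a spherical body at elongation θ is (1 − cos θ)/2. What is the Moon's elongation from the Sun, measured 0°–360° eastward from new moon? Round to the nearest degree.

Invert f = (1 − cos θ)/2 to get cos θ = 1 − 2(0.41) = 0.180, hence θ₀ = arccos 0.180 = 79.6°.
Waning ⇒ past full, so θ = 360° − 79.6° = 280.4°.

280°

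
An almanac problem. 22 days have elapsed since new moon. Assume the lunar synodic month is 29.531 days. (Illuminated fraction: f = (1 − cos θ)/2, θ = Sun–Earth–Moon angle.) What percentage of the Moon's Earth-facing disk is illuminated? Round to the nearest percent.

The Moon has covered 22/29.531 of its cycle, so θ ≈ 360° × 22/29.531 = 268.2°.
With cos θ = (-0.032), the lit fraction is (1 − (-0.032))/2 ≈ 0.516, so 52%.

52%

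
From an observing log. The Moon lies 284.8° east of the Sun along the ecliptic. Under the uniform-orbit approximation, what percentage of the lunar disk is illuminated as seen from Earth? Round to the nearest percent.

Half-versine of 284.8°: (1 − 0.255)/2 = 0.372, i.e. 37%.

37%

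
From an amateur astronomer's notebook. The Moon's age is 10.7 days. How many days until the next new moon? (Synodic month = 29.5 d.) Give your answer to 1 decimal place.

One full lunation from the last new moon is 29.5 d; remaining = 29.5 − 10.7 = 18.800 d.

18.8 days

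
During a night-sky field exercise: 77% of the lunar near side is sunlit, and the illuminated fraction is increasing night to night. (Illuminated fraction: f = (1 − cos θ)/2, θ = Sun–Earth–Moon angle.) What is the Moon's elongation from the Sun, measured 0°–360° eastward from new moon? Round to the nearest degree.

123°

cos θ = 1 − 2f = -0.540, giving a principal value of 122.7°.
The Moon is waxing (0°–180°), so θ = 122.7° directly.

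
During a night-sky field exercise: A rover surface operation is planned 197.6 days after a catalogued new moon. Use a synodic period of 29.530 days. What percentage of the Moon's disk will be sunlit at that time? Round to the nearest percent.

68%

197.6/29.530 = 6.692 lunations, so 6 complete cycles and 20.42 d into the next.
Phase angle: θ = 360°·(20.42 d)/(29.530 d) = 248.9°.
With cos θ = (-0.359), the lit fraction is (1 − (-0.359))/2 ≈ 0.680, so 68%.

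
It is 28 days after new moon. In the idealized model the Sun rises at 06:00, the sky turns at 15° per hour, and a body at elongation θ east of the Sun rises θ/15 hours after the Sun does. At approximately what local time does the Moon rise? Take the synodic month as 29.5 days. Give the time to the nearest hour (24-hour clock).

05:00

Phase angle: θ = 360°·(28 d)/(29.5 d) = 341.7°.
The Moon trails the Sun by θ/15 = 341.7/15 ≈ 22.78 hours.
06:00 + 22.78 h ≈ 04:47 → 05:00 to the nearest hour.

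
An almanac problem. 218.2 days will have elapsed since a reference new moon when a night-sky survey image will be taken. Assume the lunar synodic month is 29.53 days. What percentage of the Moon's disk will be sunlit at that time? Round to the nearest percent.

218.2 d spans 7 complete synodic months (7 × 29.53 = 206.71 d) plus 11.49 d.
The Moon has covered 11.49/29.53 of its cycle, so θ ≈ 360° × 11.49/29.53 = 140.1°.
cos 140.1° = (-0.767), so f = (1 − (-0.767))/2 = 0.883, so 88%.

88%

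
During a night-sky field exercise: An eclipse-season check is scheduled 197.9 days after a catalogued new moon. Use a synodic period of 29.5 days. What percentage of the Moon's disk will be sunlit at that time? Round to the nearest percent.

63%

197.9 d spans 6 complete synodic months (6 × 29.5 = 177.00 d) plus 20.90 d.
Elongation θ = 360° × 20.90/29.5 ≈ 255.1°.
cos 255.1° = (-0.258), so f = (1 − (-0.258))/2 = 0.629, so 63%.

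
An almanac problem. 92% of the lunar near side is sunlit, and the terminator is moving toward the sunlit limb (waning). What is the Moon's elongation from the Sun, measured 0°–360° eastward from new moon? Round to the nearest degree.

213°

From f = (1 − cos θ)/2: cos θ = 1 − 2×0.92 = -0.840; arccos → 147.1°.
Waning ⇒ past full, so θ = 360° − 147.1° = 212.9°.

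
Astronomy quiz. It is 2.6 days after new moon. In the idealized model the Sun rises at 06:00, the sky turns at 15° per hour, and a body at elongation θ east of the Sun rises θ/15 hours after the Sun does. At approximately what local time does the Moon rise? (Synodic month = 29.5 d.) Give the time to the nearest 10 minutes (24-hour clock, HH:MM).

08:10

Phase angle: θ = 360°·(2.6 d)/(29.5 d) = 31.7°.
At 15° of sky rotation per hour, 31.7° corresponds to a 2.12 h lag.
06:00 + 2.115 h ≈ 08:07 → 08:10 to the nearest ten minutes.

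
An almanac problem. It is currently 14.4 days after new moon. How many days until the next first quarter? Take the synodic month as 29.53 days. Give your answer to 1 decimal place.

22.5 days

First quarter occurs at elongation 90°, i.e. at age 29.53 × 90/360 = 7.383 d.
This lunation's first quarter (7.383 d) has passed, so add one period: 36.913 − 14.4 = 22.513 days.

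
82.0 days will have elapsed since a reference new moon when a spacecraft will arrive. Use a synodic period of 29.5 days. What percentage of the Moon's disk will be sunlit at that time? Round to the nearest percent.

Reduce mod P: 82.0 − 2×29.5 = 23.00 d into the current lunation.
Phase angle: θ = 360°·(23.00 d)/(29.5 d) = 280.7°.
cos 280.7° = 0.185, so f = (1 − 0.185)/2 = 0.407, so 41%.

41%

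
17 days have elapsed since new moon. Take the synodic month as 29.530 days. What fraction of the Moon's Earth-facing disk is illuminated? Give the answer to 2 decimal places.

The Moon has covered 17/29.530 of its cycle, so θ ≈ 360° × 17/29.530 = 207.2°.
Illuminated fraction = (1 − cos 207.2°)/2 = (1 − (-0.889))/2 ≈ 0.945.

0.94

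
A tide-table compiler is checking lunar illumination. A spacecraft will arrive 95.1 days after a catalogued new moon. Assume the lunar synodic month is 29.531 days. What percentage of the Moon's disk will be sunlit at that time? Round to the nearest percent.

41%

Reduce mod P: 95.1 − 3×29.531 = 6.51 d into the current lunation.
The Moon has covered 6.51/29.531 of its cycle, so θ ≈ 360° × 6.51/29.531 = 79.3°.
cos 79.3° = 0.185, so f = (1 − 0.185)/2 = 0.407, so 41%.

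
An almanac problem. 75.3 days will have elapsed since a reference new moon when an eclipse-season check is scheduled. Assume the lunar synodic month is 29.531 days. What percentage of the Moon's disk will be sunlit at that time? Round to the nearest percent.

98%

75.3/29.531 = 2.550 lunations, so 2 complete cycles and 16.24 d into the next.
Phase angle: θ = 360°·(16.24 d)/(29.531 d) = 198.0°.
cos 198.0° = (-0.951), so f = (1 − (-0.951))/2 = 0.976, so 98%.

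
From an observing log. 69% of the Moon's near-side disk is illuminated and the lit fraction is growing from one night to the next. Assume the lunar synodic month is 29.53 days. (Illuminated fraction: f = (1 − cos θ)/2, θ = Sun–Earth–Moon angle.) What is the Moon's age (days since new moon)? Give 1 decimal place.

cos θ = 1 − 2f = -0.380, giving a principal value of 112.3°.
The Moon is waxing (0°–180°), so θ = 112.3° directly.
Age = 29.53 × 112.3°/360° ≈ 9.21 days.

9.2 days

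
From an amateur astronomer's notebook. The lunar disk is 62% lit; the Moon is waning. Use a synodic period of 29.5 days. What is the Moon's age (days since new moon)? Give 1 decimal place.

Invert f = (1 − cos θ)/2 to get cos θ = 1 − 2(0.62) = -0.240, hence θ₀ = arccos -0.240 = 103.9°.
Since the Moon is past full (waning), take the reflex angle: θ = 360° − 103.9° = 256.1°.
Age = 29.5 × 256.1°/360° ≈ 20.99 days.

21.0 days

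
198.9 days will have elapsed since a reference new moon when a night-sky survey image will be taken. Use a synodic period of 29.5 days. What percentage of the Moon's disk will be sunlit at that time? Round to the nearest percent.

52%

198.9 d spans 6 complete synodic months (6 × 29.5 = 177.00 d) plus 21.90 d.
The Moon has covered 21.90/29.5 of its cycle, so θ ≈ 360° × 21.90/29.5 = 267.3°.
Illuminated fraction = (1 − cos 267.3°)/2 = (1 − (-0.048))/2 ≈ 0.524, so 52%.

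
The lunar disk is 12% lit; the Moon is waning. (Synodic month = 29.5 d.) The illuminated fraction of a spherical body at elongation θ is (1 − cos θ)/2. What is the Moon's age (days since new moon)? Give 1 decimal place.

26.2 days

From f = (1 − cos θ)/2: cos θ = 1 − 2×0.12 = 0.760; arccos → 40.5°.
Since the Moon is past full (waning), take the reflex angle: θ = 360° − 40.5° = 319.5°.
At 360°/29.5 d per day, 319.5° corresponds to 26.18 days.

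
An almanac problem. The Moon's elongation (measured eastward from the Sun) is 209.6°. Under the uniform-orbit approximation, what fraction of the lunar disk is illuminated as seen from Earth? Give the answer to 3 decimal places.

0.935

f = (1 − cos 209.6°)/2 = (1 − (-0.869))/2 ≈ 0.935.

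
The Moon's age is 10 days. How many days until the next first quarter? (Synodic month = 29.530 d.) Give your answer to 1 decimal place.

26.9 days

First quarter occurs at elongation 90°, i.e. at age 29.530 × 90/360 = 7.383 d.
Already past this cycle's first quarter; the next is at 7.383 + 29.530 = 36.913 d, so 36.913 − 10 = 26.913 days.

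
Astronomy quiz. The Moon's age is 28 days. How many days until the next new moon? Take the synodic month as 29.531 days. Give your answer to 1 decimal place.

The next new moon completes the synodic month: 29.531 − 28 = 1.531 days.

1.5 days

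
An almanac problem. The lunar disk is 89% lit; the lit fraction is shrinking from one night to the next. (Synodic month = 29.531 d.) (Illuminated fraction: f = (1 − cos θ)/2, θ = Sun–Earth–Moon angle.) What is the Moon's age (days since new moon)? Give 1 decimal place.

From f = (1 − cos θ)/2: cos θ = 1 − 2×0.89 = -0.780; arccos → 141.3°.
Since the Moon is past full (waning), take the reflex angle: θ = 360° − 141.3° = 218.7°.
That fraction of the synodic month is 218.7/360 × 29.531 d ≈ 17.94 d.

17.9 days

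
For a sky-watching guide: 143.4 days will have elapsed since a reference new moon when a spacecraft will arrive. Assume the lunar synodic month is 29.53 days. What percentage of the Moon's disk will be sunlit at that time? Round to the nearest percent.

19%

Reduce mod P: 143.4 − 4×29.53 = 25.28 d into the current lunation.
The Moon has covered 25.28/29.53 of its cycle, so θ ≈ 360° × 25.28/29.53 = 308.2°.
Illuminated fraction = (1 − cos 308.2°)/2 = (1 − 0.618)/2 ≈ 0.191, so 19%.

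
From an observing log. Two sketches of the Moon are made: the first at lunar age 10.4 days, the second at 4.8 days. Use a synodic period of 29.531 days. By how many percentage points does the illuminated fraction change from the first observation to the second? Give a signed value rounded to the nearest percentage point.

First observation: θ = 360°·10.4/29.531 = 126.8°, so f = 0.799.
Second observation: θ = 58.5°, f = 0.239.
Δf = 0.239 − 0.799 = -0.561, i.e. -56 pp.

-56 percentage points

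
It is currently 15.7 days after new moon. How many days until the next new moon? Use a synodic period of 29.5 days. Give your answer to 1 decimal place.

13.8 days

One full lunation from the last new moon is 29.5 d; remaining = 29.5 − 15.7 = 13.800 d.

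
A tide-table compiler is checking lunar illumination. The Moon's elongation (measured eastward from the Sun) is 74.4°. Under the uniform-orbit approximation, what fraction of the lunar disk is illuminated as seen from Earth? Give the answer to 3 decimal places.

0.366

Half-versine of 74.4°: (1 − 0.269)/2 = 0.366.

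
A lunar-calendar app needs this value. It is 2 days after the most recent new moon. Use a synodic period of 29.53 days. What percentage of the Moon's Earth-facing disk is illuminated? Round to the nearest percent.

Phase angle: θ = 360°·(2 d)/(29.53 d) = 24.4°.
With cos θ = 0.911, the lit fraction is (1 − 0.911)/2 ≈ 0.045, so 4%.

4%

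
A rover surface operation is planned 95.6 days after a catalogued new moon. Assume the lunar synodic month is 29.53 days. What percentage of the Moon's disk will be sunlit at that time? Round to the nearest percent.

95.6 d spans 3 complete synodic months (3 × 29.53 = 88.59 d) plus 7.01 d.
Phase angle: θ = 360°·(7.01 d)/(29.53 d) = 85.5°.
cos 85.5° = 0.079, so f = (1 − 0.079)/2 = 0.460, so 46%.

46%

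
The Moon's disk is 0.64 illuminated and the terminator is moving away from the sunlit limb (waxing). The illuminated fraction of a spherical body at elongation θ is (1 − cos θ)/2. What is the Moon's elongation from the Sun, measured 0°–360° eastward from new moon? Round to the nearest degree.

106°

cos θ = 1 − 2f = -0.280, giving a principal value of 106.3°.
The Moon is waxing (0°–180°), so θ = 106.3° directly.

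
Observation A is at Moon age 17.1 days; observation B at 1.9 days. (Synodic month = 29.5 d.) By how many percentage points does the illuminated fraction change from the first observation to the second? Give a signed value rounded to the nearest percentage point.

θ₁ = 360° × 17.1/29.5 = 208.7°, f₁ = (1 − cos θ₁)/2 = 0.939.
θ₂ = 360° × 1.9/29.5 = 23.2°, f₂ = (1 − cos θ₂)/2 = 0.040.
Change = f₂ − f₁ = -0.898 → -90 percentage points.

-90 pp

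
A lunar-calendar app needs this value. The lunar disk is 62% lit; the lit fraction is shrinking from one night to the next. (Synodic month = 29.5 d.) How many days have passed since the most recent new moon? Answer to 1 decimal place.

21.0 days

Invert f = (1 − cos θ)/2 to get cos θ = 1 − 2(0.62) = -0.240, hence θ₀ = arccos -0.240 = 103.9°.
Since the Moon is past full (waning), take the reflex angle: θ = 360° − 103.9° = 256.1°.
Age = 29.5 × 256.1°/360° ≈ 20.99 days.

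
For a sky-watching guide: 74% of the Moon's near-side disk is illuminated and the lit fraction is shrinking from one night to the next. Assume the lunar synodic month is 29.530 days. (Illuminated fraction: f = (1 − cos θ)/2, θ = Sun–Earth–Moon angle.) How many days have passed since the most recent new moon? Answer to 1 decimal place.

cos θ = 1 − 2f = -0.480, giving a principal value of 118.7°.
Since the Moon is past full (waning), take the reflex angle: θ = 360° − 118.7° = 241.3°.
At 360°/29.530 d per day, 241.3° corresponds to 19.79 days.

19.8 days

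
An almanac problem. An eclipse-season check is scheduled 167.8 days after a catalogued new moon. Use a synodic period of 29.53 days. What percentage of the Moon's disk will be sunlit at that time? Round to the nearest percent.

167.8 d spans 5 complete synodic months (5 × 29.53 = 147.65 d) plus 20.15 d.
Phase angle: θ = 360°·(20.15 d)/(29.53 d) = 245.6°.
With cos θ = (-0.412), the lit fraction is (1 − (-0.412))/2 ≈ 0.706, so 71%.

71%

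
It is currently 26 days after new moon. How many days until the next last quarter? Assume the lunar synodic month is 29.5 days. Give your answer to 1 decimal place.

Last quarter is 0.75 of the way through the cycle: age 0.75 × 29.5 = 22.125 d.
Already past this cycle's last quarter; the next is at 22.125 + 29.5 = 51.625 d, so 51.625 − 26 = 25.625 days.

25.6 days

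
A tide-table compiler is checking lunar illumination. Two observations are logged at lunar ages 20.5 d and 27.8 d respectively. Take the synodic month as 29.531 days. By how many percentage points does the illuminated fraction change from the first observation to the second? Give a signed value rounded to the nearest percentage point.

-64 pp

θ₁ = 360° × 20.5/29.531 = 249.9°, f₁ = (1 − cos θ₁)/2 = 0.672.
θ₂ = 360° × 27.8/29.531 = 338.9°, f₂ = (1 − cos θ₂)/2 = 0.034.
Change = f₂ − f₁ = -0.638 → -64 percentage points.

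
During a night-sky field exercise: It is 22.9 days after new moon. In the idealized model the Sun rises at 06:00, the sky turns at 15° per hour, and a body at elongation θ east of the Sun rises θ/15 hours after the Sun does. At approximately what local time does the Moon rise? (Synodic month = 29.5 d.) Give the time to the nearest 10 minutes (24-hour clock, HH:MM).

00:40

Elongation θ = 360° × 22.9/29.5 ≈ 279.5°.
Delay after the Sun = 279.5° / (15°/h) ≈ 18.63 h.
06:00 + 18.631 h ≈ 00:38 → 00:40 to the nearest ten minutes.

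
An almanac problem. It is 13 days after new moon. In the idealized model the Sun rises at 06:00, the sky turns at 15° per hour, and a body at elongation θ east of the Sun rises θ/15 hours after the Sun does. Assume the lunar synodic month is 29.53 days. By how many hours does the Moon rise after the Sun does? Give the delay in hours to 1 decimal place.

10.6 h

Phase angle: θ = 360°·(13 d)/(29.53 d) = 158.5°.
The Moon trails the Sun by θ/15 = 158.5/15 ≈ 10.57 hours.
So the Moon rises 10.57 h after the Sun.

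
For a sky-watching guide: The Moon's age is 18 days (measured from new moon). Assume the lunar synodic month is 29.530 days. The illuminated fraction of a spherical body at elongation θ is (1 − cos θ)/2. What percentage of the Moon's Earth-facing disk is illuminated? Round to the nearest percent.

Phase angle: θ = 360°·(18 d)/(29.530 d) = 219.4°.
With cos θ = (-0.772), the lit fraction is (1 − (-0.772))/2 ≈ 0.886, so 89%.

89%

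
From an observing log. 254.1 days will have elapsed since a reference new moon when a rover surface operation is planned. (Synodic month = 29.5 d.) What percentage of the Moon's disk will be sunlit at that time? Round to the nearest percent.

88%

254.1 d spans 8 complete synodic months (8 × 29.5 = 236.00 d) plus 18.10 d.
The Moon has covered 18.10/29.5 of its cycle, so θ ≈ 360° × 18.10/29.5 = 220.9°.
With cos θ = (-0.756), the lit fraction is (1 − (-0.756))/2 ≈ 0.878, so 88%.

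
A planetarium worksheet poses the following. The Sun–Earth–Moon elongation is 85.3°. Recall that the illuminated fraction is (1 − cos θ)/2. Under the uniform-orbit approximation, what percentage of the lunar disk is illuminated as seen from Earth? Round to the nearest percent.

46%

f = (1 − cos 85.3°)/2 = (1 − 0.082)/2 ≈ 0.459, i.e. 46%.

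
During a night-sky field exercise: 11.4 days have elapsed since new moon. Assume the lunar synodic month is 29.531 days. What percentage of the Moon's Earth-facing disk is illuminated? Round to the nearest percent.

88%

Phase angle: θ = 360°·(11.4 d)/(29.531 d) = 139.0°.
Illuminated fraction = (1 − cos 139.0°)/2 = (1 − (-0.754))/2 ≈ 0.877, so 88%.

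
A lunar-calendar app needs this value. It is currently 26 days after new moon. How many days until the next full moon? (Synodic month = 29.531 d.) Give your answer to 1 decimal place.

Full moon occurs at elongation 180°, i.e. at age 29.531 × 180/360 = 14.765 d.
Already past this cycle's full moon; the next is at 14.765 + 29.531 = 44.296 d, so 44.296 − 26 = 18.296 days.

18.3 days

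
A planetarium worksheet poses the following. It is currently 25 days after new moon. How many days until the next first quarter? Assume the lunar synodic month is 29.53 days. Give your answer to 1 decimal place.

11.9 days

First quarter is 0.25 of the way through the cycle: age 0.25 × 29.53 = 7.383 d.
This lunation's first quarter (7.383 d) has passed, so add one period: 36.913 − 25 = 11.913 days.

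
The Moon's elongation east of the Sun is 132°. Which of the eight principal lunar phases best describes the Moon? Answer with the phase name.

132° lies in the waxing gibbous sector of the 8-phase cycle.

waxing gibbous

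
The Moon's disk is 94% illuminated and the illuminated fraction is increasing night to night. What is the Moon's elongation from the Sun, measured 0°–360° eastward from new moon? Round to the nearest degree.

152°

cos θ = 1 − 2f = -0.880, giving a principal value of 151.6°.
Waxing ⇒ before full, so θ = 151.6°.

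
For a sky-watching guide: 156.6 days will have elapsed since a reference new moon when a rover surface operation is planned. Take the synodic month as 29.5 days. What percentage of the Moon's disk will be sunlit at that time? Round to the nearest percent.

68%

156.6/29.5 = 5.308 lunations, so 5 complete cycles and 9.10 d into the next.
Phase angle: θ = 360°·(9.10 d)/(29.5 d) = 111.1°.
cos 111.1° = (-0.359), so f = (1 − (-0.359))/2 = 0.680, so 68%.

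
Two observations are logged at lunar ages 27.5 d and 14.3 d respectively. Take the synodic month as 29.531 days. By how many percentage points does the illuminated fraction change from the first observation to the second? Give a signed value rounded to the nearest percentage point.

+95 pp

First observation: θ = 360°·27.5/29.531 = 335.2°, so f = 0.046.
Second observation: θ = 174.3°, f = 0.998.
Δf = 0.998 − 0.046 = +0.952, i.e. +95 pp.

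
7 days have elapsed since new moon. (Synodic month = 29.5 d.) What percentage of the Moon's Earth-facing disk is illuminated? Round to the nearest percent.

46%

The Moon has covered 7/29.5 of its cycle, so θ ≈ 360° × 7/29.5 = 85.4°.
cos 85.4° = 0.080, so f = (1 − 0.080)/2 = 0.460, so 46%.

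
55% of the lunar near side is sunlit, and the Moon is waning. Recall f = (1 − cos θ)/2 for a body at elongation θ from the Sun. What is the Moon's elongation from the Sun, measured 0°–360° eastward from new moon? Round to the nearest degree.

264°

From f = (1 − cos θ)/2: cos θ = 1 − 2×0.55 = -0.100; arccos → 95.7°.
A waning Moon lies in 180°–360°, so θ = 360° − 95.7° = 264.3°.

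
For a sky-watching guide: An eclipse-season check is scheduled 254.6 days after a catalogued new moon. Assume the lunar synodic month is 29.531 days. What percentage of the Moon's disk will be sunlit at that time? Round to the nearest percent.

86%

254.6 d spans 8 complete synodic months (8 × 29.531 = 236.25 d) plus 18.35 d.
Phase angle: θ = 360°·(18.35 d)/(29.531 d) = 223.7°.
With cos θ = (-0.723), the lit fraction is (1 − (-0.723))/2 ≈ 0.861, so 86%.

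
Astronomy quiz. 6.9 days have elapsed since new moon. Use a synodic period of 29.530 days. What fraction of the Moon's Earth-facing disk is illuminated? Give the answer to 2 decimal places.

0.45

Elongation θ = 360° × 6.9/29.530 ≈ 84.1°.
Illuminated fraction = (1 − cos 84.1°)/2 = (1 − 0.102)/2 ≈ 0.449.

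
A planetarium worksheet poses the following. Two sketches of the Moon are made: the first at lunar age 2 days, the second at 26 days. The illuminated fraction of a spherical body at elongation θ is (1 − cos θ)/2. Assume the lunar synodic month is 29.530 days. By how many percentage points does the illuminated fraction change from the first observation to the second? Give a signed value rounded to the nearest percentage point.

+9 percentage points

θ₁ = 360° × 2/29.530 = 24.4°, f₁ = (1 − cos θ₁)/2 = 0.045.
θ₂ = 360° × 26/29.530 = 317.0°, f₂ = (1 − cos θ₂)/2 = 0.135.
Change = f₂ − f₁ = +0.090 → +9 percentage points.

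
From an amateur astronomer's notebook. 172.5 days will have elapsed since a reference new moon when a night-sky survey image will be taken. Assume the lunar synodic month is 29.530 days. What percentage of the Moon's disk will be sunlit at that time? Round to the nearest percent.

23%

172.5 d spans 5 complete synodic months (5 × 29.530 = 147.65 d) plus 24.85 d.
The Moon has covered 24.85/29.530 of its cycle, so θ ≈ 360° × 24.85/29.530 = 302.9°.
cos 302.9° = 0.544, so f = (1 − 0.544)/2 = 0.228, so 23%.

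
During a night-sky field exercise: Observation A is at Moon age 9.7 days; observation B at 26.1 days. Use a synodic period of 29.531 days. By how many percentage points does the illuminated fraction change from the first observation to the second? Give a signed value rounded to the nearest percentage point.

-61 percentage points

First observation: θ = 360°·9.7/29.531 = 118.2°, so f = 0.737.
Second observation: θ = 318.2°, f = 0.127.
Δf = 0.127 − 0.737 = -0.609, i.e. -61 pp.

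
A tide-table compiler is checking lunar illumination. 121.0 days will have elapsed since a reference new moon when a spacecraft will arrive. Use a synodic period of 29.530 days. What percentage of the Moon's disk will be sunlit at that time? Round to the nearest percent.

9%

Reduce mod P: 121.0 − 4×29.530 = 2.88 d into the current lunation.
Elongation θ = 360° × 2.88/29.530 ≈ 35.1°.
Illuminated fraction = (1 − cos 35.1°)/2 = (1 − 0.818)/2 ≈ 0.091, so 9%.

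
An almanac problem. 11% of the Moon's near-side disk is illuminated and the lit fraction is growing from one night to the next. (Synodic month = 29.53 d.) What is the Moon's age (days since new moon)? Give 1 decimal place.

3.2 days

From f = (1 − cos θ)/2: cos θ = 1 − 2×0.11 = 0.780; arccos → 38.7°.
Waxing ⇒ before full, so θ = 38.7°.
Age = 29.53 × 38.7°/360° ≈ 3.18 days.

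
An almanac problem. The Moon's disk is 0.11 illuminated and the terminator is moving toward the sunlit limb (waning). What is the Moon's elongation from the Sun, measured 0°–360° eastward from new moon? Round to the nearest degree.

cos θ = 1 − 2f = 0.780, giving a principal value of 38.7°.
A waning Moon lies in 180°–360°, so θ = 360° − 38.7° = 321.3°.

321°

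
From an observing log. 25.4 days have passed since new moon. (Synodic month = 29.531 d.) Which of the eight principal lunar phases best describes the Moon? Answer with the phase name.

waning crescent

θ ≈ 360° × 25.4/29.531 = 310°, which falls in the waning crescent sector.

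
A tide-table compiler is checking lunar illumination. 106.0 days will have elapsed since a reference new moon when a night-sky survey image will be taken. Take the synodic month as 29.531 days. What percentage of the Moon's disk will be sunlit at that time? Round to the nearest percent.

92%

106.0/29.531 = 3.589 lunations, so 3 complete cycles and 17.41 d into the next.
Phase angle: θ = 360°·(17.41 d)/(29.531 d) = 212.2°.
With cos θ = (-0.846), the lit fraction is (1 − (-0.846))/2 ≈ 0.923, so 92%.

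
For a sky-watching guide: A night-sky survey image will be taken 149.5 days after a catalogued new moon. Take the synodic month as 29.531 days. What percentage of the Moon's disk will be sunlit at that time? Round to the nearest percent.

Reduce mod P: 149.5 − 5×29.531 = 1.84 d into the current lunation.
Phase angle: θ = 360°·(1.84 d)/(29.531 d) = 22.5°.
With cos θ = 0.924, the lit fraction is (1 − 0.924)/2 ≈ 0.038, so 4%.

4%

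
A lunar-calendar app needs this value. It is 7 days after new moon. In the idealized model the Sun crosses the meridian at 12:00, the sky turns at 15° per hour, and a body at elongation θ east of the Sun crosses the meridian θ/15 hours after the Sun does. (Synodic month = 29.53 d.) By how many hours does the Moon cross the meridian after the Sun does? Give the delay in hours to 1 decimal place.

5.7 h

Phase angle: θ = 360°·(7 d)/(29.53 d) = 85.3°.
At 15° of sky rotation per hour, 85.3° corresponds to a 5.69 h lag.
So the Moon crosses the meridian 5.69 h after the Sun.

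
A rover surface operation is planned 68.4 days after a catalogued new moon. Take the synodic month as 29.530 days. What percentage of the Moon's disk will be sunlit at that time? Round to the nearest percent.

70%

68.4/29.530 = 2.316 lunations, so 2 complete cycles and 9.34 d into the next.
Phase angle: θ = 360°·(9.34 d)/(29.530 d) = 113.9°.
With cos θ = (-0.405), the lit fraction is (1 − (-0.405))/2 ≈ 0.702, so 70%.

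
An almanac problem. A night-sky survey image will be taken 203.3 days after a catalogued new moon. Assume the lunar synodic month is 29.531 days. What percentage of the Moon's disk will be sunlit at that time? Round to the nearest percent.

13%

Reduce mod P: 203.3 − 6×29.531 = 26.11 d into the current lunation.
Elongation θ = 360° × 26.11/29.531 ≈ 318.3°.
cos 318.3° = 0.747, so f = (1 − 0.747)/2 = 0.126, so 13%.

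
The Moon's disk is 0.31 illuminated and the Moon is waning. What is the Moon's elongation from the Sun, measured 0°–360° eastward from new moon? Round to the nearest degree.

292°

From f = (1 − cos θ)/2: cos θ = 1 − 2×0.31 = 0.380; arccos → 67.7°.
A waning Moon lies in 180°–360°, so θ = 360° − 67.7° = 292.3°.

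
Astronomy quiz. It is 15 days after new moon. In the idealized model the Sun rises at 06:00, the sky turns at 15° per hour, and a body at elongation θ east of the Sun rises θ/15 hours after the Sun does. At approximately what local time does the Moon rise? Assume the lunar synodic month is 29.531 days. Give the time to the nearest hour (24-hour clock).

18:00

The Moon has covered 15/29.531 of its cycle, so θ ≈ 360° × 15/29.531 = 182.9°.
Delay after the Sun = 182.9° / (15°/h) ≈ 12.19 h.
06:00 + 12.19 h ≈ 18:11 → 18:00 to the nearest hour.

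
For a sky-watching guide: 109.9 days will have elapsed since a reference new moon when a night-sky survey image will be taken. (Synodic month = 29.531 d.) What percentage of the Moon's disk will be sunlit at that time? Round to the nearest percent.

Reduce mod P: 109.9 − 3×29.531 = 21.31 d into the current lunation.
The Moon has covered 21.31/29.531 of its cycle, so θ ≈ 360° × 21.31/29.531 = 259.7°.
cos 259.7° = (-0.178), so f = (1 − (-0.178))/2 = 0.589, so 59%.

59%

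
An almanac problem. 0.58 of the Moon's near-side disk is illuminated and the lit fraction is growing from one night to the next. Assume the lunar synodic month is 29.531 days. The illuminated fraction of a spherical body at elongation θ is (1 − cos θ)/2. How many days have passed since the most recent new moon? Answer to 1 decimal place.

8.1 days

Invert f = (1 − cos θ)/2 to get cos θ = 1 − 2(0.58) = -0.160, hence θ₀ = arccos -0.160 = 99.2°.
The Moon is waxing (0°–180°), so θ = 99.2° directly.
Age = 29.531 × 99.2°/360° ≈ 8.14 days.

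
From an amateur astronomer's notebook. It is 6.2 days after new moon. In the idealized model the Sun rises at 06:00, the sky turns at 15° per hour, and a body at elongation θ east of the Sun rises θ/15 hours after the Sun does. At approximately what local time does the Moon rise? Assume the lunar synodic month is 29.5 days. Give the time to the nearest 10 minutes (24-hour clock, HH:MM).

11:00

The Moon has covered 6.2/29.5 of its cycle, so θ ≈ 360° × 6.2/29.5 = 75.7°.
The Moon trails the Sun by θ/15 = 75.7/15 ≈ 5.04 hours.
06:00 + 5.044 h ≈ 11:03 → 11:00 to the nearest ten minutes.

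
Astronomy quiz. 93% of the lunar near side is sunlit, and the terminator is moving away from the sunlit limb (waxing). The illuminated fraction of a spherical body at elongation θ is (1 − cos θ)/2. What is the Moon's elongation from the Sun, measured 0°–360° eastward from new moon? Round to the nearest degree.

From f = (1 − cos θ)/2: cos θ = 1 − 2×0.93 = -0.860; arccos → 149.3°.
Waxing ⇒ before full, so θ = 149.3°.

149°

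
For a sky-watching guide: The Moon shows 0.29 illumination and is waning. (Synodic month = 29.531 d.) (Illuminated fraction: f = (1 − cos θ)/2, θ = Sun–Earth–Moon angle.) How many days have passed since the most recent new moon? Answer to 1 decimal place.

24.2 days

cos θ = 1 − 2f = 0.420, giving a principal value of 65.2°.
Waning ⇒ past full, so θ = 360° − 65.2° = 294.8°.
At 360°/29.531 d per day, 294.8° corresponds to 24.19 days.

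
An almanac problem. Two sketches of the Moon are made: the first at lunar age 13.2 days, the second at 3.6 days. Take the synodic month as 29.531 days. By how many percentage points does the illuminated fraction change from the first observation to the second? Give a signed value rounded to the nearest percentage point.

-83 percentage points

First observation: θ = 360°·13.2/29.531 = 160.9°, so f = 0.973.
Second observation: θ = 43.9°, f = 0.140.
Δf = 0.140 − 0.973 = -0.833, i.e. -83 pp.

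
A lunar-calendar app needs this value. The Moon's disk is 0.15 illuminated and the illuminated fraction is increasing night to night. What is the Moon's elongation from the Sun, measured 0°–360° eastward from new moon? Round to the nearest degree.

46°

cos θ = 1 − 2f = 0.700, giving a principal value of 45.6°.
Before full moon the principal value applies: θ = 45.6°.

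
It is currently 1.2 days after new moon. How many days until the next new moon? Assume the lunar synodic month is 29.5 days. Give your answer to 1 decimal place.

28.3 days

One full lunation from the last new moon is 29.5 d; remaining = 29.5 − 1.2 = 28.300 d.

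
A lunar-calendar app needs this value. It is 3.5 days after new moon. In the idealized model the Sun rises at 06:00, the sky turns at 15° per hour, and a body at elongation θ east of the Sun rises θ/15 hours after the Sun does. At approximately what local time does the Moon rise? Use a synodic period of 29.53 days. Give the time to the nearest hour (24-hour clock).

The Moon has covered 3.5/29.53 of its cycle, so θ ≈ 360° × 3.5/29.53 = 42.7°.
Delay after the Sun = 42.7° / (15°/h) ≈ 2.84 h.
06:00 + 2.84 h ≈ 08:51 → 09:00 to the nearest hour.

09:00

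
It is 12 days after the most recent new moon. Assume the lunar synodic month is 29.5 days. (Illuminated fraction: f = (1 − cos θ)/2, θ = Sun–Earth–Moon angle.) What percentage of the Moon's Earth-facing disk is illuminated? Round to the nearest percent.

Elongation θ = 360° × 12/29.5 ≈ 146.4°.
cos 146.4° = (-0.833), so f = (1 − (-0.833))/2 = 0.917, so 92%.

92%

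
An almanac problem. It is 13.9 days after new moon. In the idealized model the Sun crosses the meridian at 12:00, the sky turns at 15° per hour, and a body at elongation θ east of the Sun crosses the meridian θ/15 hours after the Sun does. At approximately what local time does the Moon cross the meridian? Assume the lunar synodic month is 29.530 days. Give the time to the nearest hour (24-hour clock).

23:00

The Moon has covered 13.9/29.530 of its cycle, so θ ≈ 360° × 13.9/29.530 = 169.5°.
Delay after the Sun = 169.5° / (15°/h) ≈ 11.30 h.
12:00 + 11.30 h ≈ 23:18 → 23:00 to the nearest hour.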